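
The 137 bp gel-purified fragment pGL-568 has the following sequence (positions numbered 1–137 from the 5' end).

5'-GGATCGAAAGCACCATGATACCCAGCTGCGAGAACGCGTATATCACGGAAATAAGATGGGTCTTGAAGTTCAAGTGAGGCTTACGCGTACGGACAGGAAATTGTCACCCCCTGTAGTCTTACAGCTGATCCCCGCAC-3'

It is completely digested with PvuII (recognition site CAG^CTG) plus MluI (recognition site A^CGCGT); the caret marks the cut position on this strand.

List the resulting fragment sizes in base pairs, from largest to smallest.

PvuII sites (CAGCTG) start at positions 23, 122.
PvuII cuts after base 3 of each site, so after positions 25, 124.
MluI sites (ACGCGT) start at positions 34, 83.
MluI cuts after the first base of each site, so after positions 34, 83.
Combined cut positions: 25, 34, 83, 124.
Linear molecule, 4 cuts → 5 fragments:
  1–25 → 25 bp
  26–34 → 9 bp
  35–83 → 49 bp
  84–124 → 41 bp
  125–137 → 13 bp
Sorted largest to smallest: 49, 41, 25, 13, 9 bp.

49, 41, 25, 13, 9 bp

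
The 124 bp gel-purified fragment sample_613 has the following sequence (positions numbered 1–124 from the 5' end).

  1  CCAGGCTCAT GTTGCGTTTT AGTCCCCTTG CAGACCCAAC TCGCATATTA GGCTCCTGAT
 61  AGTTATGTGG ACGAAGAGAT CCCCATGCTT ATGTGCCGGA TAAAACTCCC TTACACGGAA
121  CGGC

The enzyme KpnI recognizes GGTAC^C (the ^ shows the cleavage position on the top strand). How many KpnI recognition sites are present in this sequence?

0

No occurrence of GGTACC is present in the sequence.
KpnI does not cut: 0 sites.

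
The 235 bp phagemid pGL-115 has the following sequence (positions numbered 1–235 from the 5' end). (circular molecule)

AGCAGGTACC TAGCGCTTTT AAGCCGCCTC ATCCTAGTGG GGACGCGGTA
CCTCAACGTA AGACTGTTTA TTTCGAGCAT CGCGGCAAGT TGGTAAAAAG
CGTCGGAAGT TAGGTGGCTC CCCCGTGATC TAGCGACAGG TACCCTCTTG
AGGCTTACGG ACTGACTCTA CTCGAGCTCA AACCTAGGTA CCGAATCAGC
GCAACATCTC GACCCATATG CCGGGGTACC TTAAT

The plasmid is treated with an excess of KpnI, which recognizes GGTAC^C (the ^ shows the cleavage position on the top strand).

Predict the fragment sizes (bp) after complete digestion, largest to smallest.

92, 48, 42, 38, 15 bp

KpnI sites (GGTACC) start at positions 5, 47, 139, 187, 225.
KpnI cuts after base 5 of each site (before the last base), so after positions 9, 51, 143, 191, 229.
Circular molecule, 5 cuts → 5 fragments:
  10–51 → 42 bp
  52–143 → 92 bp
  144–191 → 48 bp
  192–229 → 38 bp
  230–235 then 1–9 → 6 + 9 = 15 bp
Sorted largest to smallest: 92, 48, 42, 38, 15 bp.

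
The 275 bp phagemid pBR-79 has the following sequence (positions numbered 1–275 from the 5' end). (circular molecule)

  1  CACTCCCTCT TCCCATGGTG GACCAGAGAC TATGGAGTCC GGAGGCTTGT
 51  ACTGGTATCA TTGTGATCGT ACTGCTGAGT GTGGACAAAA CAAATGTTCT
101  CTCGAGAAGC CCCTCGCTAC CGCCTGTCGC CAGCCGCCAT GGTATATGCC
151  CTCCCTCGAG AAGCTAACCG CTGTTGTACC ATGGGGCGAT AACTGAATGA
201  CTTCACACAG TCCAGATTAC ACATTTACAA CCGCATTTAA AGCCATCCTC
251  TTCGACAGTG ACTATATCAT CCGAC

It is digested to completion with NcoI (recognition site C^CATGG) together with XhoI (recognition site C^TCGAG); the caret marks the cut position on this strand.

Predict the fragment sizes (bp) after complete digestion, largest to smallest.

109, 88, 36, 24, 18 bp

NcoI sites (CCATGG) start at positions 13, 137, 179.
NcoI cuts after the first base of each site, so after positions 13, 137, 179.
XhoI sites (CTCGAG) start at positions 101, 155.
XhoI cuts after the first base of each site, so after positions 101, 155.
Combined cut positions: 13, 101, 137, 155, 179.
Circular molecule, 5 cuts → 5 fragments:
  14–101 → 88 bp
  102–137 → 36 bp
  138–155 → 18 bp
  156–179 → 24 bp
  180–275 then 1–13 → 96 + 13 = 109 bp
Sorted largest to smallest: 109, 88, 36, 24, 18 bp.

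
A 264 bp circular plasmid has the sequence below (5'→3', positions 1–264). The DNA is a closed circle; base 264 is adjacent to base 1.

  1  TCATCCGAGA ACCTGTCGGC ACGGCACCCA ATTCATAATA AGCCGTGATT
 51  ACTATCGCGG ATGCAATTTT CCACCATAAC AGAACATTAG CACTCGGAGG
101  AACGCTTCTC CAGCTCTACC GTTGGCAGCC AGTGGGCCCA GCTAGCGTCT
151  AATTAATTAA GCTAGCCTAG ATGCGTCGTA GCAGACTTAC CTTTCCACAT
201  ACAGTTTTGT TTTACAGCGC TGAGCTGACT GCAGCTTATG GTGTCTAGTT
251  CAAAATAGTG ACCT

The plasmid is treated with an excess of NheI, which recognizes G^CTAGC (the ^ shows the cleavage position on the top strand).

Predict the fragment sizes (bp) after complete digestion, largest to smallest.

244, 20 bp

NheI sites (GCTAGC) start at positions 141, 161.
NheI cuts after the first base of each site, so after positions 141, 161.
Circular molecule, 2 cuts → 2 fragments:
  142–161 → 20 bp
  162–264 then 1–141 → 103 + 141 = 244 bp
Sorted largest to smallest: 244, 20 bp.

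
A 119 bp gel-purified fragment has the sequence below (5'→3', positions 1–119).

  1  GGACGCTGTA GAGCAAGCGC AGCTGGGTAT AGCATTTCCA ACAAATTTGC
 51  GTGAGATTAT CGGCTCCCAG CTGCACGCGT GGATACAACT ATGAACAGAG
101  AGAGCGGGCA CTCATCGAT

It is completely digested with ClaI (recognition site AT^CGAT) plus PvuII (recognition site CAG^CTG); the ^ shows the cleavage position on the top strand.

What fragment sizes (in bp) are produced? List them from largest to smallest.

The ClaI site (ATCGAT) starts at position 114.
ClaI cuts after base 2 of each site, so after position 115.
PvuII sites (CAGCTG) start at positions 20, 68.
PvuII cuts after base 3 of each site, so after positions 22, 70.
Combined cut positions: 22, 70, 115.
Linear molecule, 3 cuts → 4 fragments:
  1–22 → 22 bp
  23–70 → 48 bp
  71–115 → 45 bp
  116–119 → 4 bp
Sorted largest to smallest: 48, 45, 22, 4 bp.

48, 45, 22, 4 bp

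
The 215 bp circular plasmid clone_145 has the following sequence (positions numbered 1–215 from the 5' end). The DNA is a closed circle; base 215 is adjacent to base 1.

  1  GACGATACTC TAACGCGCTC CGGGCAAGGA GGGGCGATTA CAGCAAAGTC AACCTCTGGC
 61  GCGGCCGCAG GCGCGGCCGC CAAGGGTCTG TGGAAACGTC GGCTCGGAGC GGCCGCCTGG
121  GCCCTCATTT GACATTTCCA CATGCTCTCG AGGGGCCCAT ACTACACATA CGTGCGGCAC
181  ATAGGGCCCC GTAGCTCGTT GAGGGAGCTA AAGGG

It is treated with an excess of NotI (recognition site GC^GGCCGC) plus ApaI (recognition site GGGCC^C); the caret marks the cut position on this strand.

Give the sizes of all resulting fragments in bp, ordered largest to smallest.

89, 36, 34, 31, 13, 12 bp

NotI sites (GCGGCCGC) start at positions 61, 73, 109.
NotI cuts after base 2 of each site, so after positions 62, 74, 110.
ApaI sites (GGGCCC) start at positions 119, 153, 184.
ApaI cuts after base 5 of each site (before the last base), so after positions 123, 157, 188.
Combined cut positions: 62, 74, 110, 123, 157, 188.
Circular molecule, 6 cuts → 6 fragments:
  63–74 → 12 bp
  75–110 → 36 bp
  111–123 → 13 bp
  124–157 → 34 bp
  158–188 → 31 bp
  189–215 then 1–62 → 27 + 62 = 89 bp
Sorted largest to smallest: 89, 36, 34, 31, 13, 12 bp.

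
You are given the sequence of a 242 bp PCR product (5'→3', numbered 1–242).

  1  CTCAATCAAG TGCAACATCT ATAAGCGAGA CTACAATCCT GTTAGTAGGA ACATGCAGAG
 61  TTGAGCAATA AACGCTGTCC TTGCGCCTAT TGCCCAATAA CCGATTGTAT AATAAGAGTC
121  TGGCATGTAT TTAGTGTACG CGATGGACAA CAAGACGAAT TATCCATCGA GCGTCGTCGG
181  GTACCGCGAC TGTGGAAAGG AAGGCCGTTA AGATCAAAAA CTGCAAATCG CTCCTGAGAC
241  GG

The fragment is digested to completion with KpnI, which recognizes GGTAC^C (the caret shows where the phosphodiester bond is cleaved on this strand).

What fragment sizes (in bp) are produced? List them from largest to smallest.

184, 58 bp

The KpnI site (GGTACC) starts at position 180.
KpnI cuts after base 5 of each site (before the last base), so after position 184.
Linear molecule, 1 cut → 2 fragments:
  1–184 → 184 bp
  185–242 → 58 bp
Sorted largest to smallest: 184, 58 bp.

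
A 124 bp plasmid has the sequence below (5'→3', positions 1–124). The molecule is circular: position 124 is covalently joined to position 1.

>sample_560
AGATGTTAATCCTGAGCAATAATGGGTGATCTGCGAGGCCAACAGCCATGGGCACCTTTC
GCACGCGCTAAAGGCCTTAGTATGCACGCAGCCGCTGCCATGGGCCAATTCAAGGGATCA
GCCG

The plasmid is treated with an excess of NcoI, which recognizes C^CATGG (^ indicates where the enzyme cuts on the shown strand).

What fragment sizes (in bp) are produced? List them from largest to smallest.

72, 52 bp

NcoI sites (CCATGG) start at positions 46, 98.
NcoI cuts after the first base of each site, so after positions 46, 98.
Circular molecule, 2 cuts → 2 fragments:
  47–98 → 52 bp
  99–124 then 1–46 → 26 + 46 = 72 bp
Sorted largest to smallest: 72, 52 bp.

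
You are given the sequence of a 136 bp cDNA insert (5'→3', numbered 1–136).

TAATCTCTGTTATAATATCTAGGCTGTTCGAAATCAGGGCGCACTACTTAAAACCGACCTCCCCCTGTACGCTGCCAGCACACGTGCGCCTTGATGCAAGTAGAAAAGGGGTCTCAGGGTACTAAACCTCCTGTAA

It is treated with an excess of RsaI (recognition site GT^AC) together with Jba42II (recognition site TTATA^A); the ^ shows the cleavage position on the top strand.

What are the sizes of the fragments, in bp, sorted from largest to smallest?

54, 52, 16, 14 bp

RsaI sites (GTAC) start at positions 67, 119.
RsaI cuts after base 2 of each site, so after positions 68, 120.
The Jba42II site (TTATAA) starts at position 10.
Jba42II cuts after base 5 of each site (before the last base), so after position 14.
Combined cut positions: 14, 68, 120.
Linear molecule, 3 cuts → 4 fragments:
  1–14 → 14 bp
  15–68 → 54 bp
  69–120 → 52 bp
  121–136 → 16 bp
Sorted largest to smallest: 54, 52, 16, 14 bp.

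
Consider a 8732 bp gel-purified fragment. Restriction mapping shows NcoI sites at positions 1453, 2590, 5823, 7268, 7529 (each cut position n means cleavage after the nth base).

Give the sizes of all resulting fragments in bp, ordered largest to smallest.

3233, 1453, 1445, 1203, 1137, 261 bp

Linear molecule, 5 cuts → 6 fragments:
  1453 − 0 = 1453 bp
  2590 − 1453 = 1137 bp
  5823 − 2590 = 3233 bp
  7268 − 5823 = 1445 bp
  7529 − 7268 = 261 bp
  8732 − 7529 = 1203 bp
Sorted largest to smallest: 3233, 1453, 1445, 1203, 1137, 261 bp.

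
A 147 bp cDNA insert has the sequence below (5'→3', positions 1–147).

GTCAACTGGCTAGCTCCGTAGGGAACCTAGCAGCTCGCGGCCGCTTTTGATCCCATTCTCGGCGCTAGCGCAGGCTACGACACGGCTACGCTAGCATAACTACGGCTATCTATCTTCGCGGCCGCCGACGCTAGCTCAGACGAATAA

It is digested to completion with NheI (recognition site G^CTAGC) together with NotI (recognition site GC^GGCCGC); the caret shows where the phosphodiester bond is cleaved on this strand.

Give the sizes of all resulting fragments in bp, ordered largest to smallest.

NheI sites (GCTAGC) start at positions 9, 64, 90, 130.
NheI cuts after the first base of each site, so after positions 9, 64, 90, 130.
NotI sites (GCGGCCGC) start at positions 37, 118.
NotI cuts after base 2 of each site, so after positions 38, 119.
Combined cut positions: 9, 38, 64, 90, 119, 130.
Linear molecule, 6 cuts → 7 fragments:
  1–9 → 9 bp
  10–38 → 29 bp
  39–64 → 26 bp
  65–90 → 26 bp
  91–119 → 29 bp
  120–130 → 11 bp
  131–147 → 17 bp
Sorted largest to smallest: 29, 29, 26, 26, 17, 11, 9 bp.

29, 29, 26, 26, 17, 11, 9 bp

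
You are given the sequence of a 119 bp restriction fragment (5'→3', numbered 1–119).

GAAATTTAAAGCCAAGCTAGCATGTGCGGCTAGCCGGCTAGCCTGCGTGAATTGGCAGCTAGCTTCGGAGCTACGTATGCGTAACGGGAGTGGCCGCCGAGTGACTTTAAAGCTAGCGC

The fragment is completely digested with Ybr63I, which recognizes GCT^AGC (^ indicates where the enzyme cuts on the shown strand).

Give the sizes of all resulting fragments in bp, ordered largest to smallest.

Ybr63I sites (GCTAGC) start at positions 16, 29, 37, 58, 112.
Ybr63I cuts after base 3 of each site, so after positions 18, 31, 39, 60, 114.
Linear molecule, 5 cuts → 6 fragments:
  1–18 → 18 bp
  19–31 → 13 bp
  32–39 → 8 bp
  40–60 → 21 bp
  61–114 → 54 bp
  115–119 → 5 bp
Sorted largest to smallest: 54, 21, 18, 13, 8, 5 bp.

54, 21, 18, 13, 8, 5 bp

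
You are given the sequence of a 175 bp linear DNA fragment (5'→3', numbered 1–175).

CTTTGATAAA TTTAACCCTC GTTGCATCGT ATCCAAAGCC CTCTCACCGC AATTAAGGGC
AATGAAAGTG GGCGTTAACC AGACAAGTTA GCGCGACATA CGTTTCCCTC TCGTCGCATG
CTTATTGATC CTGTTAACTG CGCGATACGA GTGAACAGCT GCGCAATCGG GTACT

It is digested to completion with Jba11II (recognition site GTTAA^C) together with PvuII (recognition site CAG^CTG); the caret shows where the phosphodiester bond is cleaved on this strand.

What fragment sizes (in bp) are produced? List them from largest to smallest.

Jba11II sites (GTTAAC) start at positions 74, 133.
Jba11II cuts after base 5 of each site (before the last base), so after positions 78, 137.
The PvuII site (CAGCTG) starts at position 156.
PvuII cuts after base 3 of each site, so after position 158.
Combined cut positions: 78, 137, 158.
Linear molecule, 3 cuts → 4 fragments:
  1–78 → 78 bp
  79–137 → 59 bp
  138–158 → 21 bp
  159–175 → 17 bp
Sorted largest to smallest: 78, 59, 21, 17 bp.

78, 59, 21, 17 bp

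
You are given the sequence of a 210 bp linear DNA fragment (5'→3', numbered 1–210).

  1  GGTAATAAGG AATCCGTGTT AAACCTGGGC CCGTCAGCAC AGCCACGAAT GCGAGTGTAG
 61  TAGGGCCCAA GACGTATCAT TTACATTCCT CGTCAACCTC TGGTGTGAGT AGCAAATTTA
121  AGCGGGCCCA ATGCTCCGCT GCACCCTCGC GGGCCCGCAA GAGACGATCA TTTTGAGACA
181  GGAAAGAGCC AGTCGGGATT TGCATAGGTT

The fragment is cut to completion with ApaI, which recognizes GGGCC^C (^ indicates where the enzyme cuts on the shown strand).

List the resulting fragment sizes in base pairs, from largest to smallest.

61, 55, 36, 31, 27 bp

ApaI sites (GGGCCC) start at positions 27, 63, 124, 151.
ApaI cuts after base 5 of each site (before the last base), so after positions 31, 67, 128, 155.
Linear molecule, 4 cuts → 5 fragments:
  1–31 → 31 bp
  32–67 → 36 bp
  68–128 → 61 bp
  129–155 → 27 bp
  156–210 → 55 bp
Sorted largest to smallest: 61, 55, 36, 31, 27 bp.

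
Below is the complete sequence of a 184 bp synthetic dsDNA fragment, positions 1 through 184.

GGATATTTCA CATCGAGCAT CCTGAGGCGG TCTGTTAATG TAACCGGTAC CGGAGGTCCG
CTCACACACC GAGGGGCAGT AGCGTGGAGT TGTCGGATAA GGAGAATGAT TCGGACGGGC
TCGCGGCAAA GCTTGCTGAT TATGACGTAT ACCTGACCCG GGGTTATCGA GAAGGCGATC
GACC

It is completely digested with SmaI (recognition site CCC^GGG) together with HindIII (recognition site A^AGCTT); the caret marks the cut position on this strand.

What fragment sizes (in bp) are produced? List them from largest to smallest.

The SmaI site (CCCGGG) starts at position 157.
SmaI cuts after base 3 of each site, so after position 159.
The HindIII site (AAGCTT) starts at position 129.
HindIII cuts after the first base of each site, so after position 129.
Combined cut positions: 129, 159.
Linear molecule, 2 cuts → 3 fragments:
  1–129 → 129 bp
  130–159 → 30 bp
  160–184 → 25 bp
Sorted largest to smallest: 129, 30, 25 bp.

129, 30, 25 bp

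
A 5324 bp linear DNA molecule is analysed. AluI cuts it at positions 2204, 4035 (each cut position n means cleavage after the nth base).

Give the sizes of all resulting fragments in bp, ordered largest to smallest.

2204, 1831, 1289 bp

Linear molecule, 2 cuts → 3 fragments:
  2204 − 0 = 2204 bp
  4035 − 2204 = 1831 bp
  5324 − 4035 = 1289 bp
Sorted largest to smallest: 2204, 1831, 1289 bp.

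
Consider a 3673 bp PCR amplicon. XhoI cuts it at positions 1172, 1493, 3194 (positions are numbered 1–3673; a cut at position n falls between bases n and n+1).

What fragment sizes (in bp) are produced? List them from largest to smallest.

1701, 1172, 479, 321 bp

Linear molecule, 3 cuts → 4 fragments:
  1172 − 0 = 1172 bp
  1493 − 1172 = 321 bp
  3194 − 1493 = 1701 bp
  3673 − 3194 = 479 bp
Sorted largest to smallest: 1701, 1172, 479, 321 bp.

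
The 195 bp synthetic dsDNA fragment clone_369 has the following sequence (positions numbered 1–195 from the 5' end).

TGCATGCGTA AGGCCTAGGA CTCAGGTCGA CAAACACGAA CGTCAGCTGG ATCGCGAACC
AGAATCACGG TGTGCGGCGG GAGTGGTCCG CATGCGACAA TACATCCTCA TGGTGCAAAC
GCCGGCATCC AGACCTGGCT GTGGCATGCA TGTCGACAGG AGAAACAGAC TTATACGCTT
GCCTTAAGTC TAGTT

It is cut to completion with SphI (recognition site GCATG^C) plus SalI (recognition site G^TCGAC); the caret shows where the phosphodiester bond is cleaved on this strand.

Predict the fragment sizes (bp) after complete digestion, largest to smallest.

SphI sites (GCATGC) start at positions 2, 90, 144.
SphI cuts after base 5 of each site (before the last base), so after positions 6, 94, 148.
SalI sites (GTCGAC) start at positions 26, 152.
SalI cuts after the first base of each site, so after positions 26, 152.
Combined cut positions: 6, 26, 94, 148, 152.
Linear molecule, 5 cuts → 6 fragments:
  1–6 → 6 bp
  7–26 → 20 bp
  27–94 → 68 bp
  95–148 → 54 bp
  149–152 → 4 bp
  153–195 → 43 bp
Sorted largest to smallest: 68, 54, 43, 20, 6, 4 bp.

68, 54, 43, 20, 6, 4 bp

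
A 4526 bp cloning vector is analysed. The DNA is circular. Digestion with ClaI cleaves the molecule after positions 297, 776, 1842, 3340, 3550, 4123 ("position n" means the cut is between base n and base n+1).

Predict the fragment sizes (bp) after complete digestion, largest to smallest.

1498, 1066, 700, 573, 479, 210 bp

Circular molecule, 6 cuts → 6 fragments:
  776 − 297 = 479 bp
  1842 − 776 = 1066 bp
  3340 − 1842 = 1498 bp
  3550 − 3340 = 210 bp
  4123 − 3550 = 573 bp
  wrap: 4526 − 4123 + 297 = 700 bp
Sorted largest to smallest: 1498, 1066, 700, 573, 479, 210 bp.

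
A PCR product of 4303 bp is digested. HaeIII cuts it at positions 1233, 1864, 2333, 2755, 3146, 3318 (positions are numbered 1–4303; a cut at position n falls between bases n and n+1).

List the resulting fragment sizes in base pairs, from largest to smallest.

Linear molecule, 6 cuts → 7 fragments:
  1233 − 0 = 1233 bp
  1864 − 1233 = 631 bp
  2333 − 1864 = 469 bp
  2755 − 2333 = 422 bp
  3146 − 2755 = 391 bp
  3318 − 3146 = 172 bp
  4303 − 3318 = 985 bp
Sorted largest to smallest: 1233, 985, 631, 469, 422, 391, 172 bp.

1233, 985, 631, 469, 422, 391, 172 bp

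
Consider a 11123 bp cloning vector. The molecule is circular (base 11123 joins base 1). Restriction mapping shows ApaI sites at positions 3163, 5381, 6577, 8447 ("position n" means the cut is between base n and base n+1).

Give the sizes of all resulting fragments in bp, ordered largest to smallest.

5839, 2218, 1870, 1196 bp

Circular molecule, 4 cuts → 4 fragments:
  5381 − 3163 = 2218 bp
  6577 − 5381 = 1196 bp
  8447 − 6577 = 1870 bp
  wrap: 11123 − 8447 + 3163 = 5839 bp
Sorted largest to smallest: 5839, 2218, 1870, 1196 bp.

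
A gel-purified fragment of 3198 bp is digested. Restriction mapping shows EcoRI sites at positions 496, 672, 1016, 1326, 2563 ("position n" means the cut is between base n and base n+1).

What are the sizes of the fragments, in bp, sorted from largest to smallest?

1237, 635, 496, 344, 310, 176 bp

Linear molecule, 5 cuts → 6 fragments:
  496 − 0 = 496 bp
  672 − 496 = 176 bp
  1016 − 672 = 344 bp
  1326 − 1016 = 310 bp
  2563 − 1326 = 1237 bp
  3198 − 2563 = 635 bp
Sorted largest to smallest: 1237, 635, 496, 344, 310, 176 bp.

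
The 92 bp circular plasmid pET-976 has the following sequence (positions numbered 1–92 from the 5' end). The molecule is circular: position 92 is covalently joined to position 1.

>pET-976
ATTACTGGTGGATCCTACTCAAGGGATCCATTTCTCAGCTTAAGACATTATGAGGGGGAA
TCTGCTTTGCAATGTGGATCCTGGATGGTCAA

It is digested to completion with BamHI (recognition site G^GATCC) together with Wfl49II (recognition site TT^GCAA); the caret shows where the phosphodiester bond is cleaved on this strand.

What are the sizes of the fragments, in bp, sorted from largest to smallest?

BamHI sites (GGATCC) start at positions 10, 24, 76.
BamHI cuts after the first base of each site, so after positions 10, 24, 76.
The Wfl49II site (TTGCAA) starts at position 67.
Wfl49II cuts after base 2 of each site, so after position 68.
Combined cut positions: 10, 24, 68, 76.
Circular molecule, 4 cuts → 4 fragments:
  11–24 → 14 bp
  25–68 → 44 bp
  69–76 → 8 bp
  77–92 then 1–10 → 16 + 10 = 26 bp
Sorted largest to smallest: 44, 26, 14, 8 bp.

44, 26, 14, 8 bp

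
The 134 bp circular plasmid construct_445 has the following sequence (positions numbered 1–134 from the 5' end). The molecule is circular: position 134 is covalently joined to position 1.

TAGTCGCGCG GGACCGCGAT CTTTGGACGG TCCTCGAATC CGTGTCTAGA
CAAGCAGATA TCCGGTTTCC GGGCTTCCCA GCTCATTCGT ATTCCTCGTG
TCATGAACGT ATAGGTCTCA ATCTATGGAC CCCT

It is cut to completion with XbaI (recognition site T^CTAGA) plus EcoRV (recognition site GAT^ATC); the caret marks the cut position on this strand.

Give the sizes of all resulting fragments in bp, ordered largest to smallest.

The XbaI site (TCTAGA) starts at position 45.
XbaI cuts after the first base of each site, so after position 45.
The EcoRV site (GATATC) starts at position 57.
EcoRV cuts after base 3 of each site, so after position 59.
Combined cut positions: 45, 59.
Circular molecule, 2 cuts → 2 fragments:
  46–59 → 14 bp
  60–134 then 1–45 → 75 + 45 = 120 bp
Sorted largest to smallest: 120, 14 bp.

120, 14 bp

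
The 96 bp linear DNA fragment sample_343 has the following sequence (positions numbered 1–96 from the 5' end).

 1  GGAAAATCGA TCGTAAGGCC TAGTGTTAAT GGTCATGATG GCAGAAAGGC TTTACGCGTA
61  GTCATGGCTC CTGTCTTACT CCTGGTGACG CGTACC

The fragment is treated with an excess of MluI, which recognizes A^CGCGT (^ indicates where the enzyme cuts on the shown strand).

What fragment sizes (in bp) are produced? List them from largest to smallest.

54, 34, 8 bp

MluI sites (ACGCGT) start at positions 54, 88.
MluI cuts after the first base of each site, so after positions 54, 88.
Linear molecule, 2 cuts → 3 fragments:
  1–54 → 54 bp
  55–88 → 34 bp
  89–96 → 8 bp
Sorted largest to smallest: 54, 34, 8 bp.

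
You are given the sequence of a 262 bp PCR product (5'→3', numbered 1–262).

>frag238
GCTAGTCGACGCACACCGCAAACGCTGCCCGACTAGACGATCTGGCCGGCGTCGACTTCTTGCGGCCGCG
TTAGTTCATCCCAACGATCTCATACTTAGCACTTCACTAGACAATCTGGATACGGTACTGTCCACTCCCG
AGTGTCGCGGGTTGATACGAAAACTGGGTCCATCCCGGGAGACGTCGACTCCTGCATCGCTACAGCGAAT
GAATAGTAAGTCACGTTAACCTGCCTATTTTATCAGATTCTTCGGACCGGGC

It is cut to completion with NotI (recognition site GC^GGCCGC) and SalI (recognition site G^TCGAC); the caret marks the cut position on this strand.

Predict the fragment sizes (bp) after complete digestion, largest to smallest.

121, 78, 46, 12, 5 bp

The NotI site (GCGGCCGC) starts at position 62.
NotI cuts after base 2 of each site, so after position 63.
SalI sites (GTCGAC) start at positions 5, 51, 184.
SalI cuts after the first base of each site, so after positions 5, 51, 184.
Combined cut positions: 5, 51, 63, 184.
Linear molecule, 4 cuts → 5 fragments:
  1–5 → 5 bp
  6–51 → 46 bp
  52–63 → 12 bp
  64–184 → 121 bp
  185–262 → 78 bp
Sorted largest to smallest: 121, 78, 46, 12, 5 bp.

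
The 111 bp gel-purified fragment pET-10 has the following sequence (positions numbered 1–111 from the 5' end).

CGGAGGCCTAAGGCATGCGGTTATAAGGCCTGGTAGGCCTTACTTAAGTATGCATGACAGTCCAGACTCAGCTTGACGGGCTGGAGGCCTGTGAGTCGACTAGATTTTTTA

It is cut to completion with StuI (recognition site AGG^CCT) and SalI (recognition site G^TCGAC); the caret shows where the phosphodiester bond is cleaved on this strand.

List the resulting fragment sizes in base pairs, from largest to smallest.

50, 22, 16, 9, 8, 6 bp

StuI sites (AGGCCT) start at positions 4, 26, 35, 85.
StuI cuts after base 3 of each site, so after positions 6, 28, 37, 87.
The SalI site (GTCGAC) starts at position 95.
SalI cuts after the first base of each site, so after position 95.
Combined cut positions: 6, 28, 37, 87, 95.
Linear molecule, 5 cuts → 6 fragments:
  1–6 → 6 bp
  7–28 → 22 bp
  29–37 → 9 bp
  38–87 → 50 bp
  88–95 → 8 bp
  96–111 → 16 bp
Sorted largest to smallest: 50, 22, 16, 9, 8, 6 bp.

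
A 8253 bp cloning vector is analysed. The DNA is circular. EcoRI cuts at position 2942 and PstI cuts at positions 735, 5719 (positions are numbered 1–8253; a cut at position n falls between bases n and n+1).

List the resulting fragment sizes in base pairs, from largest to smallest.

Combined cut positions (sorted): 735, 2942, 5719.
Circular molecule, 3 cuts → 3 fragments:
  2942 − 735 = 2207 bp
  5719 − 2942 = 2777 bp
  wrap: 8253 − 5719 + 735 = 3269 bp
Sorted largest to smallest: 3269, 2777, 2207 bp.

3269, 2777, 2207 bp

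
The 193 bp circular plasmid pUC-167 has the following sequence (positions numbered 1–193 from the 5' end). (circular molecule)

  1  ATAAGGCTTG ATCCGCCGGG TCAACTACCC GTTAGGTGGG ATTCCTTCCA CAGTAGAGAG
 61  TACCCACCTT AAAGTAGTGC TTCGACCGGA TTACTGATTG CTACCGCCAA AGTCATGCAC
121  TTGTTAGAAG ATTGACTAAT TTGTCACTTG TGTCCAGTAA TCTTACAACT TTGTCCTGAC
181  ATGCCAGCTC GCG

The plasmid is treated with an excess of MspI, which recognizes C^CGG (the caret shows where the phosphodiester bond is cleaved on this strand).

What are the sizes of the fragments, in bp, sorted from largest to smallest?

123, 70 bp

MspI sites (CCGG) start at positions 16, 86.
MspI cuts after the first base of each site, so after positions 16, 86.
Circular molecule, 2 cuts → 2 fragments:
  17–86 → 70 bp
  87–193 then 1–16 → 107 + 16 = 123 bp
Sorted largest to smallest: 123, 70 bp.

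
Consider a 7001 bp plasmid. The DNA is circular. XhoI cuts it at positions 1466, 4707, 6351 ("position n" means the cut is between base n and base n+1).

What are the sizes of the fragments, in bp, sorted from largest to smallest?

Circular molecule, 3 cuts → 3 fragments:
  4707 − 1466 = 3241 bp
  6351 − 4707 = 1644 bp
  wrap: 7001 − 6351 + 1466 = 2116 bp
Sorted largest to smallest: 3241, 2116, 1644 bp.

3241, 2116, 1644 bp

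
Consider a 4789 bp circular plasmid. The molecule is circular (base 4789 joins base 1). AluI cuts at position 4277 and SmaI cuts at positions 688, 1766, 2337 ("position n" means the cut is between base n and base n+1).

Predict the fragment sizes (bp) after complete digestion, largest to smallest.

1940, 1200, 1078, 571 bp

Combined cut positions (sorted): 688, 1766, 2337, 4277.
Circular molecule, 4 cuts → 4 fragments:
  1766 − 688 = 1078 bp
  2337 − 1766 = 571 bp
  4277 − 2337 = 1940 bp
  wrap: 4789 − 4277 + 688 = 1200 bp
Sorted largest to smallest: 1940, 1200, 1078, 571 bp.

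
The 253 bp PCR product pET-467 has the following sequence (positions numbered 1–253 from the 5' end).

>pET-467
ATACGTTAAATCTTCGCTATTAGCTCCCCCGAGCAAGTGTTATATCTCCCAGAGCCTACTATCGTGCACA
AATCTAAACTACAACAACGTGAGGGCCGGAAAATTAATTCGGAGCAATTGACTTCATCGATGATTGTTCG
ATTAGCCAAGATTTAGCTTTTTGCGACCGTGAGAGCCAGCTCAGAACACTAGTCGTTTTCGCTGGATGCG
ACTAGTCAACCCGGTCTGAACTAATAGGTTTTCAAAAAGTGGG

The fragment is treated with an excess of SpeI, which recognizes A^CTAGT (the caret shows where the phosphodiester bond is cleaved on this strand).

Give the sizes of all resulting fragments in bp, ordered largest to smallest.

188, 42, 23 bp

SpeI sites (ACTAGT) start at positions 188, 211.
SpeI cuts after the first base of each site, so after positions 188, 211.
Linear molecule, 2 cuts → 3 fragments:
  1–188 → 188 bp
  189–211 → 23 bp
  212–253 → 42 bp
Sorted largest to smallest: 188, 42, 23 bp.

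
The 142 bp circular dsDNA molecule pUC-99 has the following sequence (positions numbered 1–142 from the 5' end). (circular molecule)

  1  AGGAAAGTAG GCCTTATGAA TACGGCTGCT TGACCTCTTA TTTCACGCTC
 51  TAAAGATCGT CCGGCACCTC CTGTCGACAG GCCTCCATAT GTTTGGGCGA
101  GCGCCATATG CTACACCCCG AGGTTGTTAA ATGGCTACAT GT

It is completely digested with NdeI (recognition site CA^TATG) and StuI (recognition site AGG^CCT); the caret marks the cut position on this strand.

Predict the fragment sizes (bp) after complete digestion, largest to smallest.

NdeI sites (CATATG) start at positions 86, 105.
NdeI cuts after base 2 of each site, so after positions 87, 106.
StuI sites (AGGCCT) start at positions 9, 79.
StuI cuts after base 3 of each site, so after positions 11, 81.
Combined cut positions: 11, 81, 87, 106.
Circular molecule, 4 cuts → 4 fragments:
  12–81 → 70 bp
  82–87 → 6 bp
  88–106 → 19 bp
  107–142 then 1–11 → 36 + 11 = 47 bp
Sorted largest to smallest: 70, 47, 19, 6 bp.

70, 47, 19, 6 bp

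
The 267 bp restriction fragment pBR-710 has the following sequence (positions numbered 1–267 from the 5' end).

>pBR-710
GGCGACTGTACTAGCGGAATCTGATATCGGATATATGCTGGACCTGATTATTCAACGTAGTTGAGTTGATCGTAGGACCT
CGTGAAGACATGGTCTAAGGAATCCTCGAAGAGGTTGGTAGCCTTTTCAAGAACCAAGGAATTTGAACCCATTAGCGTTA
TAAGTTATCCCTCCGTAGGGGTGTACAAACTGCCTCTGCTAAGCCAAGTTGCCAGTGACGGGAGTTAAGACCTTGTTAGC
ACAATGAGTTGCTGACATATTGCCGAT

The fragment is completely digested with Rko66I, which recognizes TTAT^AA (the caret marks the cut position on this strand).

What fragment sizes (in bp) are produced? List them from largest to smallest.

The Rko66I site (TTATAA) starts at position 158.
Rko66I cuts after base 4 of each site, so after position 161.
Linear molecule, 1 cut → 2 fragments:
  1–161 → 161 bp
  162–267 → 106 bp
Sorted largest to smallest: 161, 106 bp.

161, 106 bp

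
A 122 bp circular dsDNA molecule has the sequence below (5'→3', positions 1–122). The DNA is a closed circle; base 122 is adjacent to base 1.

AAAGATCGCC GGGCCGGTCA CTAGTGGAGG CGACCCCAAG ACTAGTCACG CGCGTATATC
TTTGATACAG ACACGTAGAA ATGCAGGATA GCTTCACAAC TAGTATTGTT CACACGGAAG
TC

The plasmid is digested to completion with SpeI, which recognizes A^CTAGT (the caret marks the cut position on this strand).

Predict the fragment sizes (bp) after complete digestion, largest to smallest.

SpeI sites (ACTAGT) start at positions 20, 41, 99.
SpeI cuts after the first base of each site, so after positions 20, 41, 99.
Circular molecule, 3 cuts → 3 fragments:
  21–41 → 21 bp
  42–99 → 58 bp
  100–122 then 1–20 → 23 + 20 = 43 bp
Sorted largest to smallest: 58, 43, 21 bp.

58, 43, 21 bp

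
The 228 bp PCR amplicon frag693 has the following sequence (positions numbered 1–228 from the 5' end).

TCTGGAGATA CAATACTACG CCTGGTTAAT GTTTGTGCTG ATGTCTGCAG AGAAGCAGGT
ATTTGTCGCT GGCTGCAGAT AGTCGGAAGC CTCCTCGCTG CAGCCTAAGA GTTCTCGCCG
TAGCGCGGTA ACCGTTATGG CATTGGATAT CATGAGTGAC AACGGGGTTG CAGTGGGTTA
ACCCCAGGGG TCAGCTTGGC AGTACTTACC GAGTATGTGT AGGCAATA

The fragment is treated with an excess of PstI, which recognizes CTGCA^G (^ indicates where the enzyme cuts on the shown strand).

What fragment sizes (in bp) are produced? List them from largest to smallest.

126, 49, 28, 25 bp

PstI sites (CTGCAG) start at positions 45, 73, 98.
PstI cuts after base 5 of each site (before the last base), so after positions 49, 77, 102.
Linear molecule, 3 cuts → 4 fragments:
  1–49 → 49 bp
  50–77 → 28 bp
  78–102 → 25 bp
  103–228 → 126 bp
Sorted largest to smallest: 126, 49, 28, 25 bp.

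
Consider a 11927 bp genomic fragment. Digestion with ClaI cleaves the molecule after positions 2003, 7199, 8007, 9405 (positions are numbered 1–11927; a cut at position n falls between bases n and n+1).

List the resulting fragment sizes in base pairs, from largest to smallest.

5196, 2522, 2003, 1398, 808 bp

Linear molecule, 4 cuts → 5 fragments:
  2003 − 0 = 2003 bp
  7199 − 2003 = 5196 bp
  8007 − 7199 = 808 bp
  9405 − 8007 = 1398 bp
  11927 − 9405 = 2522 bp
Sorted largest to smallest: 5196, 2522, 2003, 1398, 808 bp.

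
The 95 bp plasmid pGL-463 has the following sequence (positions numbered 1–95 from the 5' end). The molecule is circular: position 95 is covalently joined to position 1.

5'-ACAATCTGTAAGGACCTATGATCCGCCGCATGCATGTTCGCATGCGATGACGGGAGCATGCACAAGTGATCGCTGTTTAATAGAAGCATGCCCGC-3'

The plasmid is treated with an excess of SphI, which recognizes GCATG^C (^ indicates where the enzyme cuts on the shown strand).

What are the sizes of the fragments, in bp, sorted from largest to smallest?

SphI sites (GCATGC) start at positions 28, 40, 56, 86.
SphI cuts after base 5 of each site (before the last base), so after positions 32, 44, 60, 90.
Circular molecule, 4 cuts → 4 fragments:
  33–44 → 12 bp
  45–60 → 16 bp
  61–90 → 30 bp
  91–95 then 1–32 → 5 + 32 = 37 bp
Sorted largest to smallest: 37, 30, 16, 12 bp.

37, 30, 16, 12 bp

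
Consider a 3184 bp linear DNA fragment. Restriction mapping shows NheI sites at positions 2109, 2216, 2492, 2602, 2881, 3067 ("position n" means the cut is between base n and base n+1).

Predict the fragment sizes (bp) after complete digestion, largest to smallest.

2109, 279, 276, 186, 117, 110, 107 bp

Linear molecule, 6 cuts → 7 fragments:
  2109 − 0 = 2109 bp
  2216 − 2109 = 107 bp
  2492 − 2216 = 276 bp
  2602 − 2492 = 110 bp
  2881 − 2602 = 279 bp
  3067 − 2881 = 186 bp
  3184 − 3067 = 117 bp
Sorted largest to smallest: 2109, 279, 276, 186, 117, 110, 107 bp.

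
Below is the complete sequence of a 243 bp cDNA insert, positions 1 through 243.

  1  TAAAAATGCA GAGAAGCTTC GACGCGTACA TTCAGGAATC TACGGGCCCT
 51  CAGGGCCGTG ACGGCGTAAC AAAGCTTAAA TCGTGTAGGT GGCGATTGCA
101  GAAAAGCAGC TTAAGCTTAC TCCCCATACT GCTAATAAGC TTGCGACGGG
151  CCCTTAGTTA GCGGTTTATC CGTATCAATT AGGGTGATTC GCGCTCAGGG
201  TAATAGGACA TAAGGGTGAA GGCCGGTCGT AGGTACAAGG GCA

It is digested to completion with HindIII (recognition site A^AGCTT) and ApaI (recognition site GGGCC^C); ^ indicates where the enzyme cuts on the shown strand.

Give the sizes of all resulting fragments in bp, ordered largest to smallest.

91, 41, 34, 24, 24, 15, 14 bp

HindIII sites (AAGCTT) start at positions 14, 72, 113, 137.
HindIII cuts after the first base of each site, so after positions 14, 72, 113, 137.
ApaI sites (GGGCCC) start at positions 44, 148.
ApaI cuts after base 5 of each site (before the last base), so after positions 48, 152.
Combined cut positions: 14, 48, 72, 113, 137, 152.
Linear molecule, 6 cuts → 7 fragments:
  1–14 → 14 bp
  15–48 → 34 bp
  49–72 → 24 bp
  73–113 → 41 bp
  114–137 → 24 bp
  138–152 → 15 bp
  153–243 → 91 bp
Sorted largest to smallest: 91, 41, 34, 24, 24, 15, 14 bp.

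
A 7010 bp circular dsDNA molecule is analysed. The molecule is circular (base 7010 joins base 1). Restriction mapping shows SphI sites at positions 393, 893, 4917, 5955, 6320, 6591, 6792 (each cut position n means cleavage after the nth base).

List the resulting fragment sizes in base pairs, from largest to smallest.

Circular molecule, 7 cuts → 7 fragments:
  893 − 393 = 500 bp
  4917 − 893 = 4024 bp
  5955 − 4917 = 1038 bp
  6320 − 5955 = 365 bp
  6591 − 6320 = 271 bp
  6792 − 6591 = 201 bp
  wrap: 7010 − 6792 + 393 = 611 bp
Sorted largest to smallest: 4024, 1038, 611, 500, 365, 271, 201 bp.

4024, 1038, 611, 500, 365, 271, 201 bp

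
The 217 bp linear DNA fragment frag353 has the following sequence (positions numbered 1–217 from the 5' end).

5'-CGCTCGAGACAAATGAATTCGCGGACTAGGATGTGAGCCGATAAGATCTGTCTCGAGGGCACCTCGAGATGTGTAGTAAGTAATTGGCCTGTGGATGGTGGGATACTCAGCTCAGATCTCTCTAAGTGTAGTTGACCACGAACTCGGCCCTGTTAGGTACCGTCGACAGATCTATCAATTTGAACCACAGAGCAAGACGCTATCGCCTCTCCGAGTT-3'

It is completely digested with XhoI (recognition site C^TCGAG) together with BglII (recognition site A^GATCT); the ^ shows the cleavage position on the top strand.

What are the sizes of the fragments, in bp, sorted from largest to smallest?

XhoI sites (CTCGAG) start at positions 3, 52, 63.
XhoI cuts after the first base of each site, so after positions 3, 52, 63.
BglII sites (AGATCT) start at positions 44, 114, 168.
BglII cuts after the first base of each site, so after positions 44, 114, 168.
Combined cut positions: 3, 44, 52, 63, 114, 168.
Linear molecule, 6 cuts → 7 fragments:
  1–3 → 3 bp
  4–44 → 41 bp
  45–52 → 8 bp
  53–63 → 11 bp
  64–114 → 51 bp
  115–168 → 54 bp
  169–217 → 49 bp
Sorted largest to smallest: 54, 51, 49, 41, 11, 8, 3 bp.

54, 51, 49, 41, 11, 8, 3 bp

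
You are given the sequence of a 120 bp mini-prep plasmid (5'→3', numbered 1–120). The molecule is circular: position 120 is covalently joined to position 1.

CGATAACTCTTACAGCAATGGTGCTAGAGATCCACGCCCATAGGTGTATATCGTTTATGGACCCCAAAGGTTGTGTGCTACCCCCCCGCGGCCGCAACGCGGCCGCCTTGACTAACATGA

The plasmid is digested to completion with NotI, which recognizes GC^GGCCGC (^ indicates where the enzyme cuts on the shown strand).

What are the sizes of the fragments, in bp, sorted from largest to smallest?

NotI sites (GCGGCCGC) start at positions 88, 99.
NotI cuts after base 2 of each site, so after positions 89, 100.
Circular molecule, 2 cuts → 2 fragments:
  90–100 → 11 bp
  101–120 then 1–89 → 20 + 89 = 109 bp
Sorted largest to smallest: 109, 11 bp.

109, 11 bp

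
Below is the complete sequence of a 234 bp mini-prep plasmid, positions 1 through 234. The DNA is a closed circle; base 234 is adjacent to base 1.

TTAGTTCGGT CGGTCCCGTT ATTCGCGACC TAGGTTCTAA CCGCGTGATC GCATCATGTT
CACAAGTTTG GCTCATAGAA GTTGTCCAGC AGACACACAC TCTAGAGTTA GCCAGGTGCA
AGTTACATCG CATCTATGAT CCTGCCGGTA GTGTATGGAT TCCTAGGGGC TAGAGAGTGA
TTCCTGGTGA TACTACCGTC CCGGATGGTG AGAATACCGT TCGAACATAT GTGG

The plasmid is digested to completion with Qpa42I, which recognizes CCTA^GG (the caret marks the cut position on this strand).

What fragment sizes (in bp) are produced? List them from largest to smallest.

133, 101 bp

Qpa42I sites (CCTAGG) start at positions 29, 162.
Qpa42I cuts after base 4 of each site, so after positions 32, 165.
Circular molecule, 2 cuts → 2 fragments:
  33–165 → 133 bp
  166–234 then 1–32 → 69 + 32 = 101 bp
Sorted largest to smallest: 133, 101 bp.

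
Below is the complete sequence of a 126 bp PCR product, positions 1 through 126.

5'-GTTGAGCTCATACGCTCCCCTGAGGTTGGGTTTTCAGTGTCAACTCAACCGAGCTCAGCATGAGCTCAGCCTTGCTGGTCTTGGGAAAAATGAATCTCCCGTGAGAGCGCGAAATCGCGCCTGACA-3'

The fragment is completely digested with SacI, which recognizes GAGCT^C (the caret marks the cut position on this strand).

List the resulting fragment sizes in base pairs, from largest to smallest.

SacI sites (GAGCTC) start at positions 4, 51, 62.
SacI cuts after base 5 of each site (before the last base), so after positions 8, 55, 66.
Linear molecule, 3 cuts → 4 fragments:
  1–8 → 8 bp
  9–55 → 47 bp
  56–66 → 11 bp
  67–126 → 60 bp
Sorted largest to smallest: 60, 47, 11, 8 bp.

60, 47, 11, 8 bp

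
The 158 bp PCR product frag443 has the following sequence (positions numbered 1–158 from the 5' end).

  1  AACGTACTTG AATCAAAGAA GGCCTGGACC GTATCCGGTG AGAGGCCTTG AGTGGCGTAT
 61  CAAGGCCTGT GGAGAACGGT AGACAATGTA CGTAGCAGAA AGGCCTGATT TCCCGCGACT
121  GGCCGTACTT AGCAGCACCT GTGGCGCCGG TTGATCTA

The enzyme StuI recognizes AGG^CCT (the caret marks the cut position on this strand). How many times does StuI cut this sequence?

4

AGGCCT occurs starting at positions 20, 43, 63, 101.
StuI cuts at 4 sites.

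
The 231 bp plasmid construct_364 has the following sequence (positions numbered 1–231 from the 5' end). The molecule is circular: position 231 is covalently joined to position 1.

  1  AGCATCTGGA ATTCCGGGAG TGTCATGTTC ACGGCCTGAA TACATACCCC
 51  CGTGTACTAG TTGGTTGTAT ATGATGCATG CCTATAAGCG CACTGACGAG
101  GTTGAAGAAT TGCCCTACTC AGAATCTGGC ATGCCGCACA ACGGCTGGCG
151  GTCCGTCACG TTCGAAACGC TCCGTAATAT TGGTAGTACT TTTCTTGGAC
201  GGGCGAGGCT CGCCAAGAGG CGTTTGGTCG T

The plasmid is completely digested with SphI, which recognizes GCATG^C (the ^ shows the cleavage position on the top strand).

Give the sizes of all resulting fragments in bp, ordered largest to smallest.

178, 53 bp

SphI sites (GCATGC) start at positions 76, 129.
SphI cuts after base 5 of each site (before the last base), so after positions 80, 133.
Circular molecule, 2 cuts → 2 fragments:
  81–133 → 53 bp
  134–231 then 1–80 → 98 + 80 = 178 bp
Sorted largest to smallest: 178, 53 bp.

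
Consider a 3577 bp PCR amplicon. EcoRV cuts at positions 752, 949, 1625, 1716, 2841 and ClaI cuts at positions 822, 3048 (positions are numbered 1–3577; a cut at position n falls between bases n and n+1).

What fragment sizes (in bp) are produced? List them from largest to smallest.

Combined cut positions (sorted): 752, 822, 949, 1625, 1716, 2841, 3048.
Linear molecule, 7 cuts → 8 fragments:
  752 − 0 = 752 bp
  822 − 752 = 70 bp
  949 − 822 = 127 bp
  1625 − 949 = 676 bp
  1716 − 1625 = 91 bp
  2841 − 1716 = 1125 bp
  3048 − 2841 = 207 bp
  3577 − 3048 = 529 bp
Sorted largest to smallest: 1125, 752, 676, 529, 207, 127, 91, 70 bp.

1125, 752, 676, 529, 207, 127, 91, 70 bp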